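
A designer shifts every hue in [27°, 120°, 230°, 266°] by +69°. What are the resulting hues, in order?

96°, 189°, 299°, 335°

27 + 69 = 96°
120 + 69 = 189°
230 + 69 = 299°
266 + 69 = 335°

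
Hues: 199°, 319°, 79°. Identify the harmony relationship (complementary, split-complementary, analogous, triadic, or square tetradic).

triadic

Sort the hues: 79°, 199°, 319°.
Successive gaps around the wheel: 120°, 120°, 120°.
Three hues equally spaced 120° apart form a triad.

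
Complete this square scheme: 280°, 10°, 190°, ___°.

A square tetradic scheme places four hues every 90°.
The full set through 10° is {10°, 100°, 190°, 280°}.
Given {10°, 190°, 280°}, the missing hue is 100°.

100°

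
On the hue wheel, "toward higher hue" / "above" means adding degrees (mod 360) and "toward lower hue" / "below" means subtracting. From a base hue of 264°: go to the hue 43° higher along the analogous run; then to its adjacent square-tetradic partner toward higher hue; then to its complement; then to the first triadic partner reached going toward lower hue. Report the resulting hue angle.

97°

analog 43° ↑ +43°: 264 + 43 = 307°
square ↑ +90°: 307 + 90 = 397 → 397 − 360 = 37°
complement +180°: 37 + 180 = 217°
triadic ↓ −120°: 217 − 120 = 97°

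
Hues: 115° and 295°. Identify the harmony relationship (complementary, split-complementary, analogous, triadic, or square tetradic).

Sort the hues: 115°, 295°.
Successive gaps around the wheel: 180°, 180°.
Two hues 180° apart are complementary.

complementary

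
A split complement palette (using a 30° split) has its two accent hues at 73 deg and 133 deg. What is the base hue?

283°

The accents sit 30° either side of the complement, so the complement is their short-arc midpoint on the wheel.
Short-arc midpoint of 73° and 133°: 103°.
Base is 180° from the complement: 103 − 180 = -77 → -77 + 360 = 283°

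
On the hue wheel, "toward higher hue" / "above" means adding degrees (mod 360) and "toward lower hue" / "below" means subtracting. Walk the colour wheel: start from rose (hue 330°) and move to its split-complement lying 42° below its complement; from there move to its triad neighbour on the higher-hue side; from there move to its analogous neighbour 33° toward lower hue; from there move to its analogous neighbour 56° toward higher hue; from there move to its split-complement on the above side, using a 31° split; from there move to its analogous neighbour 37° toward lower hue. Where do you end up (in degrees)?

65°

330 + 138 = 468 → 468 − 360 = 108°   (split-comp 42° ↓)
108 + 120 = 228°   (triadic ↑)
228 − 33 = 195°   (analog 33° ↓)
195 + 56 = 251°   (analog 56° ↑)
251 + 211 = 462 → 462 − 360 = 102°   (split-comp 31° ↑)
102 − 37 = 65°   (analog 37° ↓)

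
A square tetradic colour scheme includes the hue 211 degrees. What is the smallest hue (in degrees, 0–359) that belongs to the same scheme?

A square tetradic scheme places four hues every 90°.
The full set through 211° is {31°, 121°, 211°, 301°}.

31°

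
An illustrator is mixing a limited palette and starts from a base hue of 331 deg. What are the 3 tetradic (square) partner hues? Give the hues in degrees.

61°, 151°, and 241°

A square tetradic scheme places four hues every 90°.
331 + 90 = 421 → 421 − 360 = 61°
331 + 180 = 511 → 511 − 360 = 151°
331 + 270 = 601 → 601 − 360 = 241°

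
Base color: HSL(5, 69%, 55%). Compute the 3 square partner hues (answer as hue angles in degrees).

A square tetradic scheme places four hues every 90°.
5 + 90 = 95°
5 + 180 = 185°
5 + 270 = 275°

95°, 185°, 275°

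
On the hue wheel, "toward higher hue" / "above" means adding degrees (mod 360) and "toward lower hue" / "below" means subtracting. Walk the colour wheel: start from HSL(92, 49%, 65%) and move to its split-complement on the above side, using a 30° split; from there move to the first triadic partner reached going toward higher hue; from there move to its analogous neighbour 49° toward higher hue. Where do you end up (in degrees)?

111°

92 + 210 = 302°   (split-comp 30° ↑)
302 + 120 = 422 → 422 − 360 = 62°   (triadic ↑)
62 + 49 = 111°   (analog 49° ↑)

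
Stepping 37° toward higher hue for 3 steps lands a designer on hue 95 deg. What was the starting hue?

344°

3 steps of 37° (toward higher hue) give a net shift of +111°.
Start = end − shift: 95 − 111 = -16 → -16 + 360 = 344°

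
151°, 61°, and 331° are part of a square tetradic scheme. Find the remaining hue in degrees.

241°

A square tetradic scheme places four hues every 90°.
The full set through 61° is {61°, 151°, 241°, 331°}.
Given {61°, 151°, 331°}, the missing hue is 241°.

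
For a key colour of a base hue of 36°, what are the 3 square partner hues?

A square tetradic scheme places four hues every 90°.
36 + 90 = 126°
36 + 180 = 216°
36 + 270 = 306°

126°, 216° and 306°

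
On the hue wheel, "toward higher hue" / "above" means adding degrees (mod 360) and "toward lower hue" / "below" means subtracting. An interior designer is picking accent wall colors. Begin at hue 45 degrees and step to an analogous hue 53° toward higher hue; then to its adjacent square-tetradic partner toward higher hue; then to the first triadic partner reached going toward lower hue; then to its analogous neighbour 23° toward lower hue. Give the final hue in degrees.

45°

+53° (analog 53° ↑): 45 + 53 = 98°
+90° (square ↑): 98 + 90 = 188°
−120° (triadic ↓): 188 − 120 = 68°
−23° (analog 23° ↓): 68 − 23 = 45°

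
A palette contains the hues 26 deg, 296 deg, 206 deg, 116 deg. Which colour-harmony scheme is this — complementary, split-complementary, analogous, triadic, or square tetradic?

square tetradic

Sort the hues: 26°, 116°, 206°, 296°.
Successive gaps around the wheel: 90°, 90°, 90°, 90°.
Four hues every 90° form a square tetradic scheme.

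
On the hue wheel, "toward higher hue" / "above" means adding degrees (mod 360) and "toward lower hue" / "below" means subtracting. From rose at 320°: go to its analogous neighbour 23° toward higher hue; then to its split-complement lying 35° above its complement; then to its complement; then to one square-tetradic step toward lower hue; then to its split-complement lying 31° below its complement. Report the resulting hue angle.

320 + 23 = 343°   (analog 23° ↑)
343 + 215 = 558 → 558 − 360 = 198°   (split-comp 35° ↑)
198 + 180 = 378 → 378 − 360 = 18°   (complement)
18 − 90 = -72 → -72 + 360 = 288°   (square ↓)
288 + 149 = 437 → 437 − 360 = 77°   (split-comp 31° ↓)

77°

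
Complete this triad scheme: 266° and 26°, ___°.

A triad places three hues 120° apart.
The full set through 26° is {26°, 146°, 266°}.
Given {26°, 266°}, the missing hue is 146°.

146°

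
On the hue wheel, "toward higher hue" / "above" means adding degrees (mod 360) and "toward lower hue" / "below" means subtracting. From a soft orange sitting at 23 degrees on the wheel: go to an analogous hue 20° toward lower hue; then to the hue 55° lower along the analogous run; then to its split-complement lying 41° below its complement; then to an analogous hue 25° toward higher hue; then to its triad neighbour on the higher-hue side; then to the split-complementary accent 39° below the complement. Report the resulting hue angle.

13°

23 − 20 = 3°   (analog 20° ↓)
3 − 55 = -52 → -52 + 360 = 308°   (analog 55° ↓)
308 + 139 = 447 → 447 − 360 = 87°   (split-comp 41° ↓)
87 + 25 = 112°   (analog 25° ↑)
112 + 120 = 232°   (triadic ↑)
232 + 141 = 373 → 373 − 360 = 13°   (split-comp 39° ↓)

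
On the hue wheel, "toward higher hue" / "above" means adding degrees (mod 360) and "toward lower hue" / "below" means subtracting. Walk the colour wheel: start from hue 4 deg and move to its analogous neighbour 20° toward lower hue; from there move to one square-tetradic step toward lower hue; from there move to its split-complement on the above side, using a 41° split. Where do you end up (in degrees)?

analog 20° ↓ −20°: 4 − 20 = -16 → -16 + 360 = 344°
square ↓ −90°: 344 − 90 = 254°
split-comp 41° ↑ +221°: 254 + 221 = 475 → 475 − 360 = 115°

115°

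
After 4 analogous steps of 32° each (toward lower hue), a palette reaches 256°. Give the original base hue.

4 steps of 32° (toward lower hue) give a net shift of −128°.
Start = end − shift: 256 + 128 = 384 → 384 − 360 = 24°

24°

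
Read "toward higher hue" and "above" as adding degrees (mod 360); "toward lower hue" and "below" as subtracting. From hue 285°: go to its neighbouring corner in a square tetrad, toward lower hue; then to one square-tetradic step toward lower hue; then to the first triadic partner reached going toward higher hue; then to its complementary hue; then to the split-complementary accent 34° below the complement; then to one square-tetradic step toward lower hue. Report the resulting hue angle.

101°

square ↓ −90°: 285 − 90 = 195°
square ↓ −90°: 195 − 90 = 105°
triadic ↑ +120°: 105 + 120 = 225°
complement +180°: 225 + 180 = 405 → 405 − 360 = 45°
split-comp 34° ↓ +146°: 45 + 146 = 191°
square ↓ −90°: 191 − 90 = 101°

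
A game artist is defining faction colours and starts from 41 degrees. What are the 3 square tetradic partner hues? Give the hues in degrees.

A square tetradic scheme places four hues every 90°.
41 + 90 = 131°
41 + 180 = 221°
41 + 270 = 311°

131°, 221° and 311°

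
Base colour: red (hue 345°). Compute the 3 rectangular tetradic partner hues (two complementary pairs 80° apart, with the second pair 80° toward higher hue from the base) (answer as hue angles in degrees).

A rectangular tetradic uses two complementary pairs 80° apart: offsets 0°, 80°, 180°, 260°.
345 + 80 = 425 → 425 − 360 = 65°
345 + 180 = 525 → 525 − 360 = 165°
345 + 260 = 605 → 605 − 360 = 245°

65°, 165°, 245°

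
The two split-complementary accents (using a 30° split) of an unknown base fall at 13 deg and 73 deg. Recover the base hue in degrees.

The accents sit 30° either side of the complement, so the complement is their short-arc midpoint on the wheel.
Short-arc midpoint of 13° and 73°: 43°.
Base is 180° from the complement: 43 − 180 = -137 → -137 + 360 = 223°

223°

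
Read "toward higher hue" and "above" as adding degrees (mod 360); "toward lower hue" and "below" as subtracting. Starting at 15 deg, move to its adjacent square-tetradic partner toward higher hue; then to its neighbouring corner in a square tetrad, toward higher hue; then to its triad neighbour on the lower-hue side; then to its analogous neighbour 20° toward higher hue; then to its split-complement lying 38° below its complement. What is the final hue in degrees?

15 + 90 = 105°   (square ↑)
105 + 90 = 195°   (square ↑)
195 − 120 = 75°   (triadic ↓)
75 + 20 = 95°   (analog 20° ↑)
95 + 142 = 237°   (split-comp 38° ↓)

237°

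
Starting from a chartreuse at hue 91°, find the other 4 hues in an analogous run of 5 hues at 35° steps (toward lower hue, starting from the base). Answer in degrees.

Analogous hues sit every 35° along the wheel.
91 − 35 = 56°
91 − 70 = 21°
91 − 105 = -14 → -14 + 360 = 346°
91 − 140 = -49 → -49 + 360 = 311°

56°, 21°, 346° and 311°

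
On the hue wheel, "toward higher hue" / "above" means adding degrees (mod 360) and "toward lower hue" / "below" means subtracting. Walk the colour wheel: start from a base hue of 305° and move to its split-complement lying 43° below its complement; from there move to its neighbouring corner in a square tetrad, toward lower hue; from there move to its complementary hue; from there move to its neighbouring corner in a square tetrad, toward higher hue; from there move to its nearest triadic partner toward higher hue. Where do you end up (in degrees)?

305 + 137 = 442 → 442 − 360 = 82°   (split-comp 43° ↓)
82 − 90 = -8 → -8 + 360 = 352°   (square ↓)
352 + 180 = 532 → 532 − 360 = 172°   (complement)
172 + 90 = 262°   (square ↑)
262 + 120 = 382 → 382 − 360 = 22°   (triadic ↑)

22°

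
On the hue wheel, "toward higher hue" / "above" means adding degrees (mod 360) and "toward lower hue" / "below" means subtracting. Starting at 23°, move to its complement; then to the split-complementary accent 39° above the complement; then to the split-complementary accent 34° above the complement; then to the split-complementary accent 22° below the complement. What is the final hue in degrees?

complement +180°: 23 + 180 = 203°
split-comp 39° ↑ +219°: 203 + 219 = 422 → 422 − 360 = 62°
split-comp 34° ↑ +214°: 62 + 214 = 276°
split-comp 22° ↓ +158°: 276 + 158 = 434 → 434 − 360 = 74°

74°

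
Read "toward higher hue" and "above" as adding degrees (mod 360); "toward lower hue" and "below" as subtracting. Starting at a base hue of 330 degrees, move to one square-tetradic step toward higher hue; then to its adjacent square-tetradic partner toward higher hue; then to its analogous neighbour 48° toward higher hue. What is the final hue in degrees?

+90° (square ↑): 330 + 90 = 420 → 420 − 360 = 60°
+90° (square ↑): 60 + 90 = 150°
+48° (analog 48° ↑): 150 + 48 = 198°

198°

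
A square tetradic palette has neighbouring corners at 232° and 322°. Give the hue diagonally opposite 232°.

A square tetradic scheme places four hues 90° apart; opposite corners are 180° apart.
232 + 180 = 412 → 412 − 360 = 52°

52°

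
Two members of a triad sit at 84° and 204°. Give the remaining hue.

A triad spaces three hues 120° apart.
The full set is {84°, 204°, 324°}.

324°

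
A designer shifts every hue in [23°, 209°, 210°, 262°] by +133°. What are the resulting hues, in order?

23 + 133 = 156°
209 + 133 = 342°
210 + 133 = 343°
262 + 133 = 395 → 395 − 360 = 35°

156°, 342°, 343°, 35°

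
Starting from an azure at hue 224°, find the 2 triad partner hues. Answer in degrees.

A triad places three hues 120° apart.
224 + 120 = 344°
224 + 240 = 464 → 464 − 360 = 104°

344° and 104°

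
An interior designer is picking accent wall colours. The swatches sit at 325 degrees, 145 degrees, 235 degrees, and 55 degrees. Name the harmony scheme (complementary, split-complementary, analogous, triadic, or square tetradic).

square tetradic

Sort the hues: 55°, 145°, 235°, 325°.
Successive gaps around the wheel: 90°, 90°, 90°, 90°.
Four hues every 90° form a square tetradic scheme.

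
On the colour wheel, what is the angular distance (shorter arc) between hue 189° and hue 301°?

|189 − 301| = 112.
112 ≤ 180, so the shorter arc is 112°.

112°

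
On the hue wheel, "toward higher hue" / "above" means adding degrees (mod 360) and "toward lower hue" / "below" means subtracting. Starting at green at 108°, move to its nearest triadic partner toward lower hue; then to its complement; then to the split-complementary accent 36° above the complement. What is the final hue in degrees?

triadic ↓ −120°: 108 − 120 = -12 → -12 + 360 = 348°
complement +180°: 348 + 180 = 528 → 528 − 360 = 168°
split-comp 36° ↑ +216°: 168 + 216 = 384 → 384 − 360 = 24°

24°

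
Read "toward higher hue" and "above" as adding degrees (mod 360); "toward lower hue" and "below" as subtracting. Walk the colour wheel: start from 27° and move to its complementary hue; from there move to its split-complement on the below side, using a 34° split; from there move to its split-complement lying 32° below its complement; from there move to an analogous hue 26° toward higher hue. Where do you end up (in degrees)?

167°

27 + 180 = 207°   (complement)
207 + 146 = 353°   (split-comp 34° ↓)
353 + 148 = 501 → 501 − 360 = 141°   (split-comp 32° ↓)
141 + 26 = 167°   (analog 26° ↑)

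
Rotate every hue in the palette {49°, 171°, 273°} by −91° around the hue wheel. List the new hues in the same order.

49 − 91 = -42 → -42 + 360 = 318°
171 − 91 = 80°
273 − 91 = 182°

318°, 80°, 182°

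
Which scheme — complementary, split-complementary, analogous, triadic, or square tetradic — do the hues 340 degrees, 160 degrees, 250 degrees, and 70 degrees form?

square tetradic

Sort the hues: 70°, 160°, 250°, 340°.
Successive gaps around the wheel: 90°, 90°, 90°, 90°.
Four hues every 90° form a square tetradic scheme.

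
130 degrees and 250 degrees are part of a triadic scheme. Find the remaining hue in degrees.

A triad places three hues 120° apart.
The full set through 130° is {10°, 130°, 250°}.
Given {130°, 250°}, the missing hue is 10°.

10°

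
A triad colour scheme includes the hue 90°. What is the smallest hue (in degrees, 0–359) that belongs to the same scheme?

90°

A triad places three hues 120° apart.
The full set through 90° is {90°, 210°, 330°}.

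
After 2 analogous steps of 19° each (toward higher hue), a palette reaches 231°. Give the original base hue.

2 steps of 19° (toward higher hue) give a net shift of +38°.
Start = end − shift: 231 − 38 = 193°

193°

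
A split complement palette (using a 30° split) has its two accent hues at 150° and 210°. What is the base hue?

0°

The accents sit 30° either side of the complement, so the complement is their short-arc midpoint on the wheel.
Short-arc midpoint of 150° and 210°: 180°.
Base is 180° from the complement: 180 − 180 = 0°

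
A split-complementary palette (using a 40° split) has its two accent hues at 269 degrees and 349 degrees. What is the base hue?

129°

The accents sit 40° either side of the complement, so the complement is their short-arc midpoint on the wheel.
Short-arc midpoint of 269° and 349°: 309°.
Base is 180° from the complement: 309 − 180 = 129°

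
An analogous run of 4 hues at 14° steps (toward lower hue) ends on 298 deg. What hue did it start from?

3 steps of 14° (toward lower hue) give a net shift of −42°.
Start = end − shift: 298 + 42 = 340°

340°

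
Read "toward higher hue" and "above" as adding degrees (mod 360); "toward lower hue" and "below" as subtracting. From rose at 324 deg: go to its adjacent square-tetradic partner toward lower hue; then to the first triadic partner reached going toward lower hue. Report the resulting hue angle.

324 − 90 = 234°   (square ↓)
234 − 120 = 114°   (triadic ↓)

114°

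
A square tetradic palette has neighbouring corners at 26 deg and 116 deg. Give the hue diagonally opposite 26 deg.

206°

A square tetradic scheme places four hues 90° apart; opposite corners are 180° apart.
26 + 180 = 206°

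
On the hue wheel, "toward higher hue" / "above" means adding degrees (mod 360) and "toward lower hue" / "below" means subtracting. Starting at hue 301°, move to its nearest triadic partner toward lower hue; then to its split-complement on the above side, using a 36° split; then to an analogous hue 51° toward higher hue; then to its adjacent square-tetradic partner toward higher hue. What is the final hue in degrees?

178°

−120° (triadic ↓): 301 − 120 = 181°
+216° (split-comp 36° ↑): 181 + 216 = 397 → 397 − 360 = 37°
+51° (analog 51° ↑): 37 + 51 = 88°
+90° (square ↑): 88 + 90 = 178°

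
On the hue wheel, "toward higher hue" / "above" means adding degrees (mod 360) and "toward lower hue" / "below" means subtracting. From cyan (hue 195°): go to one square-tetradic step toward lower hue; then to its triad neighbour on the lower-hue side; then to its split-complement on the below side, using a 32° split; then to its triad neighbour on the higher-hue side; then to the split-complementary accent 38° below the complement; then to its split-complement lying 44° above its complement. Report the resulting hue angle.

square ↓ −90°: 195 − 90 = 105°
triadic ↓ −120°: 105 − 120 = -15 → -15 + 360 = 345°
split-comp 32° ↓ +148°: 345 + 148 = 493 → 493 − 360 = 133°
triadic ↑ +120°: 133 + 120 = 253°
split-comp 38° ↓ +142°: 253 + 142 = 395 → 395 − 360 = 35°
split-comp 44° ↑ +224°: 35 + 224 = 259°

259°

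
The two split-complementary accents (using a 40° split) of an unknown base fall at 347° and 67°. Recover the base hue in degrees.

207°

The accents sit 40° either side of the complement, so the complement is their short-arc midpoint on the wheel.
Short-arc midpoint of 347° and 67°: 27°.
Base is 180° from the complement: 27 − 180 = -153 → -153 + 360 = 207°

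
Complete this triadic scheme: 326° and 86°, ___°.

A triad places three hues 120° apart.
The full set through 86° is {86°, 206°, 326°}.
Given {86°, 326°}, the missing hue is 206°.

206°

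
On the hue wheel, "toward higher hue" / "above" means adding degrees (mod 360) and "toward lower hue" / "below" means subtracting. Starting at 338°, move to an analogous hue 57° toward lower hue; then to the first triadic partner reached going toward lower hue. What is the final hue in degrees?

−57° (analog 57° ↓): 338 − 57 = 281°
−120° (triadic ↓): 281 − 120 = 161°

161°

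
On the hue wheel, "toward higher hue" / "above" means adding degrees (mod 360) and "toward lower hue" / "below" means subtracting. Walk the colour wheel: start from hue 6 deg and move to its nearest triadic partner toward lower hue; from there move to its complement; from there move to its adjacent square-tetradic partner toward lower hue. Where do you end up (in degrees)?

6 − 120 = -114 → -114 + 360 = 246°   (triadic ↓)
246 + 180 = 426 → 426 − 360 = 66°   (complement)
66 − 90 = -24 → -24 + 360 = 336°   (square ↓)

336°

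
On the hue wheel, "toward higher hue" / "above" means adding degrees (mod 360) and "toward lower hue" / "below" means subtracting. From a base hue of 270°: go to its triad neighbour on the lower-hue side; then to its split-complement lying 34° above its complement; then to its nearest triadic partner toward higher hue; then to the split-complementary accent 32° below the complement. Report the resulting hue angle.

272°

270 − 120 = 150°   (triadic ↓)
150 + 214 = 364 → 364 − 360 = 4°   (split-comp 34° ↑)
4 + 120 = 124°   (triadic ↑)
124 + 148 = 272°   (split-comp 32° ↓)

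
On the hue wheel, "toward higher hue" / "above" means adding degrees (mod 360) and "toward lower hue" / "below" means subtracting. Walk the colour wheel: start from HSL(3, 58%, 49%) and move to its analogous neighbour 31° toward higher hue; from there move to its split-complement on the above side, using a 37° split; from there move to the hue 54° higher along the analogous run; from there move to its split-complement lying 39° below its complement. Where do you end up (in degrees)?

86°

3 + 31 = 34°   (analog 31° ↑)
34 + 217 = 251°   (split-comp 37° ↑)
251 + 54 = 305°   (analog 54° ↑)
305 + 141 = 446 → 446 − 360 = 86°   (split-comp 39° ↓)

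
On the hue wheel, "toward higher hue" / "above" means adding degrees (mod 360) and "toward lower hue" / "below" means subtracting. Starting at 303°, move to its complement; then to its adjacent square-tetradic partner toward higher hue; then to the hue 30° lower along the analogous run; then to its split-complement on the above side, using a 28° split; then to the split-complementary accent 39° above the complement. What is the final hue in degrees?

+180° (complement): 303 + 180 = 483 → 483 − 360 = 123°
+90° (square ↑): 123 + 90 = 213°
−30° (analog 30° ↓): 213 − 30 = 183°
+208° (split-comp 28° ↑): 183 + 208 = 391 → 391 − 360 = 31°
+219° (split-comp 39° ↑): 31 + 219 = 250°

250°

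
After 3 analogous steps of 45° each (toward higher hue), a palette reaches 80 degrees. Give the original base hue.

305°

3 steps of 45° (toward higher hue) give a net shift of +135°.
Start = end − shift: 80 − 135 = -55 → -55 + 360 = 305°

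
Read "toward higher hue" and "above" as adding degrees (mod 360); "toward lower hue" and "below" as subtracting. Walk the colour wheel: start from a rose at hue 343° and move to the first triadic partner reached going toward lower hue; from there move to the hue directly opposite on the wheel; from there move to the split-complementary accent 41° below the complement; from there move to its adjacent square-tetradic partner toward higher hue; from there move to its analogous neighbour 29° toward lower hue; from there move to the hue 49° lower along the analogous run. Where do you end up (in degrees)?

343 − 120 = 223°   (triadic ↓)
223 + 180 = 403 → 403 − 360 = 43°   (complement)
43 + 139 = 182°   (split-comp 41° ↓)
182 + 90 = 272°   (square ↑)
272 − 29 = 243°   (analog 29° ↓)
243 − 49 = 194°   (analog 49° ↓)

194°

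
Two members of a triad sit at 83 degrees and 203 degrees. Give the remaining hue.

323°

A triad spaces three hues 120° apart.
The full set is {83°, 203°, 323°}.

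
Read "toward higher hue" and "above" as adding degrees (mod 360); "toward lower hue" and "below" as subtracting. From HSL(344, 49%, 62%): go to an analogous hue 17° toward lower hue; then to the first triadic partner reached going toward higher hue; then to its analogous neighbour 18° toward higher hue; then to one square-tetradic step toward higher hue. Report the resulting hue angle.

344 − 17 = 327°   (analog 17° ↓)
327 + 120 = 447 → 447 − 360 = 87°   (triadic ↑)
87 + 18 = 105°   (analog 18° ↑)
105 + 90 = 195°   (square ↑)

195°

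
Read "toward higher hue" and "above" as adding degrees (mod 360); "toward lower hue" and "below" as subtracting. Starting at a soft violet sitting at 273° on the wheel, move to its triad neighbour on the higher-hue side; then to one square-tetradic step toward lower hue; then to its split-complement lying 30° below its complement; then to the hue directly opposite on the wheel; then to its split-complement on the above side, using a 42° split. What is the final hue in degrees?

+120° (triadic ↑): 273 + 120 = 393 → 393 − 360 = 33°
−90° (square ↓): 33 − 90 = -57 → -57 + 360 = 303°
+150° (split-comp 30° ↓): 303 + 150 = 453 → 453 − 360 = 93°
+180° (complement): 93 + 180 = 273°
+222° (split-comp 42° ↑): 273 + 222 = 495 → 495 − 360 = 135°

135°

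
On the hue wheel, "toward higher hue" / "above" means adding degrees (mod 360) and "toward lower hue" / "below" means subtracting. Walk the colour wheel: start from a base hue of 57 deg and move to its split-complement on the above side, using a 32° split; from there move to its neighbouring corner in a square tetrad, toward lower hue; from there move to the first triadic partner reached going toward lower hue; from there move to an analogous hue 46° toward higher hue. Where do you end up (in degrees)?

57 + 212 = 269°   (split-comp 32° ↑)
269 − 90 = 179°   (square ↓)
179 − 120 = 59°   (triadic ↓)
59 + 46 = 105°   (analog 46° ↑)

105°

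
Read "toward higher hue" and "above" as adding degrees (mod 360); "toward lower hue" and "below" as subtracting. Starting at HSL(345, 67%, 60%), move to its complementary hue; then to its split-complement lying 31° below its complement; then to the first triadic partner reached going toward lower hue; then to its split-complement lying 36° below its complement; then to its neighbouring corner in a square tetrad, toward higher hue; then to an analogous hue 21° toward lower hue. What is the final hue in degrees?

complement +180°: 345 + 180 = 525 → 525 − 360 = 165°
split-comp 31° ↓ +149°: 165 + 149 = 314°
triadic ↓ −120°: 314 − 120 = 194°
split-comp 36° ↓ +144°: 194 + 144 = 338°
square ↑ +90°: 338 + 90 = 428 → 428 − 360 = 68°
analog 21° ↓ −21°: 68 − 21 = 47°

47°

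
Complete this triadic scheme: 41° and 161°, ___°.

A triad places three hues 120° apart.
The full set through 41° is {41°, 161°, 281°}.
Given {41°, 161°}, the missing hue is 281°.

281°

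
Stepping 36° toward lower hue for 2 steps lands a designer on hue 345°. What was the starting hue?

57°

2 steps of 36° (toward lower hue) give a net shift of −72°.
Start = end − shift: 345 + 72 = 417 → 417 − 360 = 57°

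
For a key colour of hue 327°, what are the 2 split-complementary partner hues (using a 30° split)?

Split-complementary hues sit 30° either side of the complement.
Complement of 327°: 327 + 180 = 507 → 507 − 360 = 147°
147 − 30 = 117°
147 + 30 = 177°

117° and 177°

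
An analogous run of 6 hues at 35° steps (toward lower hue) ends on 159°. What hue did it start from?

334°

5 steps of 35° (toward lower hue) give a net shift of −175°.
Start = end − shift: 159 + 175 = 334°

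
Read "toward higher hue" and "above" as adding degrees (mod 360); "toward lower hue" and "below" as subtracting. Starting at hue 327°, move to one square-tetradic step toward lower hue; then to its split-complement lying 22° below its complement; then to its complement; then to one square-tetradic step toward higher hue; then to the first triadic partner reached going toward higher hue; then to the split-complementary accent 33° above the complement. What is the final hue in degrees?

327 − 90 = 237°   (square ↓)
237 + 158 = 395 → 395 − 360 = 35°   (split-comp 22° ↓)
35 + 180 = 215°   (complement)
215 + 90 = 305°   (square ↑)
305 + 120 = 425 → 425 − 360 = 65°   (triadic ↑)
65 + 213 = 278°   (split-comp 33° ↑)

278°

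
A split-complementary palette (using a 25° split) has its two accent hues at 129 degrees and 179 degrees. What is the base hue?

The accents sit 25° either side of the complement, so the complement is their short-arc midpoint on the wheel.
Short-arc midpoint of 129° and 179°: 154°.
Base is 180° from the complement: 154 − 180 = -26 → -26 + 360 = 334°

334°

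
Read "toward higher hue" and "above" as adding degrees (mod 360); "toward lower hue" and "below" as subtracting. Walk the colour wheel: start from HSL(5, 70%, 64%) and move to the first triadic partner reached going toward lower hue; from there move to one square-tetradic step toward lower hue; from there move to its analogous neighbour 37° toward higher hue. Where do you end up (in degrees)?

192°

triadic ↓ −120°: 5 − 120 = -115 → -115 + 360 = 245°
square ↓ −90°: 245 − 90 = 155°
analog 37° ↑ +37°: 155 + 37 = 192°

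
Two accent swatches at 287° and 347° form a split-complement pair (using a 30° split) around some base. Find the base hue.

The accents sit 30° either side of the complement, so the complement is their short-arc midpoint on the wheel.
Short-arc midpoint of 287° and 347°: 317°.
Base is 180° from the complement: 317 − 180 = 137°

137°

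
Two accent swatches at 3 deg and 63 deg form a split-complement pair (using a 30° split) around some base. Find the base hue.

213°

The accents sit 30° either side of the complement, so the complement is their short-arc midpoint on the wheel.
Short-arc midpoint of 3° and 63°: 33°.
Base is 180° from the complement: 33 − 180 = -147 → -147 + 360 = 213°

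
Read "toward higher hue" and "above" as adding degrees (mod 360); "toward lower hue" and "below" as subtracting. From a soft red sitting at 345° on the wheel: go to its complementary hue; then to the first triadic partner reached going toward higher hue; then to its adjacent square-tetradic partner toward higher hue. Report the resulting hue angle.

15°

+180° (complement): 345 + 180 = 525 → 525 − 360 = 165°
+120° (triadic ↑): 165 + 120 = 285°
+90° (square ↑): 285 + 90 = 375 → 375 − 360 = 15°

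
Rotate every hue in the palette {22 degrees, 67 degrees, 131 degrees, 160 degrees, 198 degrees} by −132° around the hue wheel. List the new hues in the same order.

22 − 132 = -110 → -110 + 360 = 250°
67 − 132 = -65 → -65 + 360 = 295°
131 − 132 = -1 → -1 + 360 = 359°
160 − 132 = 28°
198 − 132 = 66°

250°, 295°, 359°, 28°, 66°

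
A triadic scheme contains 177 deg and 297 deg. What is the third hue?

A triad spaces three hues 120° apart.
The full set is {57°, 177°, 297°}.

57°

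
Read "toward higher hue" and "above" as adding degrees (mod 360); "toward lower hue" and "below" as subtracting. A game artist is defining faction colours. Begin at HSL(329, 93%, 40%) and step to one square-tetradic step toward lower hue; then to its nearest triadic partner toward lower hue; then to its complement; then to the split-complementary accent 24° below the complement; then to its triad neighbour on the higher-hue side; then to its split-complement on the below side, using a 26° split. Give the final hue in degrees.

9°

329 − 90 = 239°   (square ↓)
239 − 120 = 119°   (triadic ↓)
119 + 180 = 299°   (complement)
299 + 156 = 455 → 455 − 360 = 95°   (split-comp 24° ↓)
95 + 120 = 215°   (triadic ↑)
215 + 154 = 369 → 369 − 360 = 9°   (split-comp 26° ↓)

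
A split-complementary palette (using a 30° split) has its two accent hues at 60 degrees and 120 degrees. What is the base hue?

The accents sit 30° either side of the complement, so the complement is their short-arc midpoint on the wheel.
Short-arc midpoint of 60° and 120°: 90°.
Base is 180° from the complement: 90 − 180 = -90 → -90 + 360 = 270°

270°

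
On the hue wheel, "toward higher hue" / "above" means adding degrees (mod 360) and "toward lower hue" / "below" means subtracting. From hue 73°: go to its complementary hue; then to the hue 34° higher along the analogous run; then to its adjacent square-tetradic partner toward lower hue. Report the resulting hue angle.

complement +180°: 73 + 180 = 253°
analog 34° ↑ +34°: 253 + 34 = 287°
square ↓ −90°: 287 − 90 = 197°

197°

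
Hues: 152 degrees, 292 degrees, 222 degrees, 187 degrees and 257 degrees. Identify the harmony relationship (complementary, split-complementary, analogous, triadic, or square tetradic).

Sort the hues: 152°, 187°, 222°, 257°, 292°.
Successive gaps around the wheel: 35°, 35°, 35°, 35°, 220°.
A run of hues at equal small steps (35°) with one large closing gap is an analogous group.

analogous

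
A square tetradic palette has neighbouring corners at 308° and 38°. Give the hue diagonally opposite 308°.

128°

A square tetradic scheme places four hues 90° apart; opposite corners are 180° apart.
308 + 180 = 488 → 488 − 360 = 128°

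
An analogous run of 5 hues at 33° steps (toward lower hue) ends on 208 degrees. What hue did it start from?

340°

4 steps of 33° (toward lower hue) give a net shift of −132°.
Start = end − shift: 208 + 132 = 340°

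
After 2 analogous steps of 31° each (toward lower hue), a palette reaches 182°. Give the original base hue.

2 steps of 31° (toward lower hue) give a net shift of −62°.
Start = end − shift: 182 + 62 = 244°

244°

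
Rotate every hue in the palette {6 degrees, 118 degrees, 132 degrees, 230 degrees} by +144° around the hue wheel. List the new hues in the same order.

6 + 144 = 150°
118 + 144 = 262°
132 + 144 = 276°
230 + 144 = 374 → 374 − 360 = 14°

150°, 262°, 276°, 14°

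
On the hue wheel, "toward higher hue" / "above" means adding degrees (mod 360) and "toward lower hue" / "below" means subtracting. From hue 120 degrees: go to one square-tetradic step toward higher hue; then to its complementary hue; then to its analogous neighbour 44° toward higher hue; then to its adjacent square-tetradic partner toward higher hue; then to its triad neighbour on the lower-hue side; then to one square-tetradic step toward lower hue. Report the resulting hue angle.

314°

120 + 90 = 210°   (square ↑)
210 + 180 = 390 → 390 − 360 = 30°   (complement)
30 + 44 = 74°   (analog 44° ↑)
74 + 90 = 164°   (square ↑)
164 − 120 = 44°   (triadic ↓)
44 − 90 = -46 → -46 + 360 = 314°   (square ↓)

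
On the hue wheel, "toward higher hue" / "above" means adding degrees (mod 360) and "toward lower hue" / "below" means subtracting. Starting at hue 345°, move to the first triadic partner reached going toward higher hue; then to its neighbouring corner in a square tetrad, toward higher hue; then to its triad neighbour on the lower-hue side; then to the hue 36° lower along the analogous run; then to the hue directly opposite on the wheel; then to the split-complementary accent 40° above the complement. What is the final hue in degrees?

345 + 120 = 465 → 465 − 360 = 105°   (triadic ↑)
105 + 90 = 195°   (square ↑)
195 − 120 = 75°   (triadic ↓)
75 − 36 = 39°   (analog 36° ↓)
39 + 180 = 219°   (complement)
219 + 220 = 439 → 439 − 360 = 79°   (split-comp 40° ↑)

79°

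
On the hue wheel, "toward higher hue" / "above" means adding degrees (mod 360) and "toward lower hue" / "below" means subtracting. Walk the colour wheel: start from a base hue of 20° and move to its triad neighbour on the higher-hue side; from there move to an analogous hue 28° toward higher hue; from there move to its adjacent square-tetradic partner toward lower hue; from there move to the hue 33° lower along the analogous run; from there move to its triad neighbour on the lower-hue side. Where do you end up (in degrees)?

20 + 120 = 140°   (triadic ↑)
140 + 28 = 168°   (analog 28° ↑)
168 − 90 = 78°   (square ↓)
78 − 33 = 45°   (analog 33° ↓)
45 − 120 = -75 → -75 + 360 = 285°   (triadic ↓)

285°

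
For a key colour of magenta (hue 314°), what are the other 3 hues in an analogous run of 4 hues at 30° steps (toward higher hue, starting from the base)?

Analogous hues sit every 30° along the wheel.
314 + 30 = 344°
314 + 60 = 374 → 374 − 360 = 14°
314 + 90 = 404 → 404 − 360 = 44°

344°, 14°, 44°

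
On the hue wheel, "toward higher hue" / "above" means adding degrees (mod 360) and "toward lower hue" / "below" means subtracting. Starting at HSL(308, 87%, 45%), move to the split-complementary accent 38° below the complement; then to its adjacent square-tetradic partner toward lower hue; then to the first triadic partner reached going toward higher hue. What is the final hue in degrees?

split-comp 38° ↓ +142°: 308 + 142 = 450 → 450 − 360 = 90°
square ↓ −90°: 90 − 90 = 0°
triadic ↑ +120°: 0 + 120 = 120°

120°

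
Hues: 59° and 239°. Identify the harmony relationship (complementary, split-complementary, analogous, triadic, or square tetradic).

complementary

Sort the hues: 59°, 239°.
Successive gaps around the wheel: 180°, 180°.
Two hues 180° apart are complementary.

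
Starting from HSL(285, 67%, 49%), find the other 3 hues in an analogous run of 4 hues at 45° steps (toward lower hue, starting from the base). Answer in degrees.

240°, 195° and 150°

Analogous hues sit every 45° along the wheel.
285 − 45 = 240°
285 − 90 = 195°
285 − 135 = 150°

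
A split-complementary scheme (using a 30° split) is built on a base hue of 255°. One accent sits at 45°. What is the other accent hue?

105°

Split-complementary hues sit 30° either side of the complement.
Complement of the base 255°: 255 + 180 = 435 → 435 − 360 = 75°
The given accent 45° is 30° one side of 75°; the other accent sits 30° the other side: 75 + 30 = 105°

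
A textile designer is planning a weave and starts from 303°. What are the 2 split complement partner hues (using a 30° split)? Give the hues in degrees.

93° and 153°

Split-complementary hues sit 30° either side of the complement.
Complement of 303°: 303 + 180 = 483 → 483 − 360 = 123°
123 − 30 = 93°
123 + 30 = 153°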